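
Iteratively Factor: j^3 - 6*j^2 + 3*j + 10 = (j - 2)*(j^2 - 4*j - 5) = (j - 2)*(j + 1)*(j - 5)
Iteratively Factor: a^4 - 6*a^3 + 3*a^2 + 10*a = (a - 5)*(a^3 - a^2 - 2*a) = (a - 5)*(a + 1)*(a^2 - 2*a) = a*(a - 5)*(a + 1)*(a - 2)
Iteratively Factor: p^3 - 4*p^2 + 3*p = (p)*(p^2 - 4*p + 3) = p*(p - 3)*(p - 1)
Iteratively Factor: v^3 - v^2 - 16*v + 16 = (v - 4)*(v^2 + 3*v - 4) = (v - 4)*(v + 4)*(v - 1)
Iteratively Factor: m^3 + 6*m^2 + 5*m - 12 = (m - 1)*(m^2 + 7*m + 12) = (m - 1)*(m + 4)*(m + 3)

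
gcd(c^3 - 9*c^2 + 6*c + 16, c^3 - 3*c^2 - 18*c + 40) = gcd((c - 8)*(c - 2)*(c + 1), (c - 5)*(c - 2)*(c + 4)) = c - 2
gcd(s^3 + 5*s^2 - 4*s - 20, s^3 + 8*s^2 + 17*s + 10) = s^2 + 7*s + 10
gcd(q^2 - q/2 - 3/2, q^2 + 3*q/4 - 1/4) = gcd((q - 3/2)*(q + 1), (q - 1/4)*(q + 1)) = q + 1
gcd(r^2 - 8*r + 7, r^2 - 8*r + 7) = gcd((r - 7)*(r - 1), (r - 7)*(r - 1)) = r^2 - 8*r + 7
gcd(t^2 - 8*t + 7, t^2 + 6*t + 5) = 1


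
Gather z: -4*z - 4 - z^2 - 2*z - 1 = -z^2 - 6*z - 5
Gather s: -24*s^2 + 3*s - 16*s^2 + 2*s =-40*s^2 + 5*s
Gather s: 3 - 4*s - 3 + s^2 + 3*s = s^2 - s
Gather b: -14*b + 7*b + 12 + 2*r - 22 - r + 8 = -7*b + r - 2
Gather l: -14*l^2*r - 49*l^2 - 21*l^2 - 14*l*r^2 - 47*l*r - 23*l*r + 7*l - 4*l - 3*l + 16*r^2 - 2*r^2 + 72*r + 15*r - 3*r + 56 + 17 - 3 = l^2*(-14*r - 70) + l*(-14*r^2 - 70*r) + 14*r^2 + 84*r + 70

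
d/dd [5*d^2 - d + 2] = 10*d - 1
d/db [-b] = -1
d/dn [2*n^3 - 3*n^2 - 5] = 6*n*(n - 1)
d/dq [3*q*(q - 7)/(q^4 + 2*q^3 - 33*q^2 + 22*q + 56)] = 3*(-2*q^5 + 19*q^4 + 28*q^3 - 209*q^2 + 112*q - 392)/(q^8 + 4*q^7 - 62*q^6 - 88*q^5 + 1289*q^4 - 1228*q^3 - 3212*q^2 + 2464*q + 3136)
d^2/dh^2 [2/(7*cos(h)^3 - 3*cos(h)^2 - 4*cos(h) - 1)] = 2*((5*cos(h) - 24*cos(2*h) + 63*cos(3*h))*(-7*cos(h)^3 + 3*cos(h)^2 + 4*cos(h) + 1)/4 - 2*(-21*cos(h)^2 + 6*cos(h) + 4)^2*sin(h)^2)/(-7*cos(h)^3 + 3*cos(h)^2 + 4*cos(h) + 1)^3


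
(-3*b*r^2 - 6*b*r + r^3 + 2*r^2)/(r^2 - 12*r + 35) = r*(-3*b*r - 6*b + r^2 + 2*r)/(r^2 - 12*r + 35)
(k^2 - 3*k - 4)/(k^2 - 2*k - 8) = (k + 1)/(k + 2)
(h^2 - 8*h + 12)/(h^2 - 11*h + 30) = (h - 2)/(h - 5)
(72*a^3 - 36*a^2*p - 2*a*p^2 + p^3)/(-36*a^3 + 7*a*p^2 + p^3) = (-6*a + p)/(3*a + p)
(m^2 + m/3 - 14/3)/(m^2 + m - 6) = (m + 7/3)/(m + 3)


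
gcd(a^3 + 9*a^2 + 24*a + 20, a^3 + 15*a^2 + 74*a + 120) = a + 5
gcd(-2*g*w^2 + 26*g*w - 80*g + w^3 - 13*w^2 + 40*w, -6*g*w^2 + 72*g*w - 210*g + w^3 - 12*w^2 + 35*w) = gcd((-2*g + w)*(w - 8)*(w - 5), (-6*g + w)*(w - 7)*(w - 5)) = w - 5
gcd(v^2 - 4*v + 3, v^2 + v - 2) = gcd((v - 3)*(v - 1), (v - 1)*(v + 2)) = v - 1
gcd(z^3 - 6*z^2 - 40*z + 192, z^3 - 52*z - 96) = z^2 - 2*z - 48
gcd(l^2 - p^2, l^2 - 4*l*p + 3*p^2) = -l + p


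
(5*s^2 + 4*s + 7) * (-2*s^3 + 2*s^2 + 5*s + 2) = -10*s^5 + 2*s^4 + 19*s^3 + 44*s^2 + 43*s + 14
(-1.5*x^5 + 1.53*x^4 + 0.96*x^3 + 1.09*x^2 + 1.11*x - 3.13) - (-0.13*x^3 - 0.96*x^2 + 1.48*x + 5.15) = -1.5*x^5 + 1.53*x^4 + 1.09*x^3 + 2.05*x^2 - 0.37*x - 8.28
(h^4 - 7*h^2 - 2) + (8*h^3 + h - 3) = h^4 + 8*h^3 - 7*h^2 + h - 5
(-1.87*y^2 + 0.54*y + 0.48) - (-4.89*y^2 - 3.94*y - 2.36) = 3.02*y^2 + 4.48*y + 2.84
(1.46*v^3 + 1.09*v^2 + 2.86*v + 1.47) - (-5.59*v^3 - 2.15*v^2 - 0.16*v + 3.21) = 7.05*v^3 + 3.24*v^2 + 3.02*v - 1.74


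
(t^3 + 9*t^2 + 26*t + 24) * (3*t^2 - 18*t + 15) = 3*t^5 + 9*t^4 - 69*t^3 - 261*t^2 - 42*t + 360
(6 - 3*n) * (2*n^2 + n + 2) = -6*n^3 + 9*n^2 + 12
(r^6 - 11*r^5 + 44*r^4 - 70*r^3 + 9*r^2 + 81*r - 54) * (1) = r^6 - 11*r^5 + 44*r^4 - 70*r^3 + 9*r^2 + 81*r - 54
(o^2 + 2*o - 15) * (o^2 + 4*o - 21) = o^4 + 6*o^3 - 28*o^2 - 102*o + 315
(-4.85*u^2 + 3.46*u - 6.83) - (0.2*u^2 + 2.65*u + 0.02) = -5.05*u^2 + 0.81*u - 6.85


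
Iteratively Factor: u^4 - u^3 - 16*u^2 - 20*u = (u + 2)*(u^3 - 3*u^2 - 10*u) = u*(u + 2)*(u^2 - 3*u - 10) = u*(u - 5)*(u + 2)*(u + 2)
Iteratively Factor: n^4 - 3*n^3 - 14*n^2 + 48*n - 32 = (n - 4)*(n^3 + n^2 - 10*n + 8) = (n - 4)*(n - 2)*(n^2 + 3*n - 4) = (n - 4)*(n - 2)*(n + 4)*(n - 1)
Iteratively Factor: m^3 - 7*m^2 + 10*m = (m)*(m^2 - 7*m + 10) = m*(m - 2)*(m - 5)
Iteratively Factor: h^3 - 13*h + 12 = (h - 1)*(h^2 + h - 12) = (h - 1)*(h + 4)*(h - 3)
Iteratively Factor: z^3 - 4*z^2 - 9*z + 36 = (z - 4)*(z^2 - 9) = (z - 4)*(z + 3)*(z - 3)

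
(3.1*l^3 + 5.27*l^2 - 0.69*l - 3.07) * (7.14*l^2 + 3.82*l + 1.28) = 22.134*l^5 + 49.4698*l^4 + 19.1728*l^3 - 17.81*l^2 - 12.6106*l - 3.9296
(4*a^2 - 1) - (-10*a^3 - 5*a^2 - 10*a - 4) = 10*a^3 + 9*a^2 + 10*a + 3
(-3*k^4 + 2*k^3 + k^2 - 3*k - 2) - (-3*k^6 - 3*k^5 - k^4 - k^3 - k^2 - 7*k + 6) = 3*k^6 + 3*k^5 - 2*k^4 + 3*k^3 + 2*k^2 + 4*k - 8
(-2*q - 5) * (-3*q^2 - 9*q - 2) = 6*q^3 + 33*q^2 + 49*q + 10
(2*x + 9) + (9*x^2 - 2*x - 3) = 9*x^2 + 6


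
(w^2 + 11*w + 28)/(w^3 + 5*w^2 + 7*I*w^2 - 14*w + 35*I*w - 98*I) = (w + 4)/(w^2 + w*(-2 + 7*I) - 14*I)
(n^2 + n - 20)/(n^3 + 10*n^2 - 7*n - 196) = (n + 5)/(n^2 + 14*n + 49)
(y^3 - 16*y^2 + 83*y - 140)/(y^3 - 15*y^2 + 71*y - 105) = (y - 4)/(y - 3)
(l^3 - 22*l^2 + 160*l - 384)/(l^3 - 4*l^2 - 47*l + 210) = (l^2 - 16*l + 64)/(l^2 + 2*l - 35)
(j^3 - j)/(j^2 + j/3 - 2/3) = 3*j*(j - 1)/(3*j - 2)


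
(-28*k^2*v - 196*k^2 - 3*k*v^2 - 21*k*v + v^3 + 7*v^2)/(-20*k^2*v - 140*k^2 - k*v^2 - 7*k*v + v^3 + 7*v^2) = (-7*k + v)/(-5*k + v)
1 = 1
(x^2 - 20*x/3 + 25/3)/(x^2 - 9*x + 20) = (x - 5/3)/(x - 4)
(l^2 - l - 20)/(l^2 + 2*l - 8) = (l - 5)/(l - 2)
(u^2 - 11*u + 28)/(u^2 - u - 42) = (u - 4)/(u + 6)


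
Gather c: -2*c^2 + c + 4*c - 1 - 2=-2*c^2 + 5*c - 3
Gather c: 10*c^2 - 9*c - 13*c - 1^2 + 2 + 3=10*c^2 - 22*c + 4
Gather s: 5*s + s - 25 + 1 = 6*s - 24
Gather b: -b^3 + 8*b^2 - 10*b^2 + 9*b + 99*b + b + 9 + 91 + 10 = -b^3 - 2*b^2 + 109*b + 110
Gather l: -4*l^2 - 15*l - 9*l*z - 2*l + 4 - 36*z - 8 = -4*l^2 + l*(-9*z - 17) - 36*z - 4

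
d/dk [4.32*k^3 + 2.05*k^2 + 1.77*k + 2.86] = 12.96*k^2 + 4.1*k + 1.77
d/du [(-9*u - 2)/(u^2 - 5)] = (9*u^2 + 4*u + 45)/(u^4 - 10*u^2 + 25)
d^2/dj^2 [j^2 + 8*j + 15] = 2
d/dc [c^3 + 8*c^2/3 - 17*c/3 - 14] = 3*c^2 + 16*c/3 - 17/3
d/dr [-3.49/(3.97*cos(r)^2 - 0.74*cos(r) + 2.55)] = (2.5826 - 27.7106*cos(r))*sin(r)/(3.97*cos(r)^2 - 0.74*cos(r) + 2.55)^2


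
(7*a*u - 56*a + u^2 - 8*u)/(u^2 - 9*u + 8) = (7*a + u)/(u - 1)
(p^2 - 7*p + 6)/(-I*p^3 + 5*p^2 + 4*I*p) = (p^2 - 7*p + 6)/(p*(-I*p^2 + 5*p + 4*I))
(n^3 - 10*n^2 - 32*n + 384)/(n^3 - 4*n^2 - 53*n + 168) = (n^2 - 2*n - 48)/(n^2 + 4*n - 21)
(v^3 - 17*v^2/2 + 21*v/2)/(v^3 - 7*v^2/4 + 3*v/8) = 4*(v - 7)/(4*v - 1)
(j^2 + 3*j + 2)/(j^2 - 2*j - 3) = (j + 2)/(j - 3)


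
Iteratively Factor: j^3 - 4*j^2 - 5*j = (j - 5)*(j^2 + j) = (j - 5)*(j + 1)*(j)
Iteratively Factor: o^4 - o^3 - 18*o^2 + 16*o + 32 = (o - 4)*(o^3 + 3*o^2 - 6*o - 8) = (o - 4)*(o + 4)*(o^2 - o - 2) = (o - 4)*(o - 2)*(o + 4)*(o + 1)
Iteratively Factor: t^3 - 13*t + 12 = (t + 4)*(t^2 - 4*t + 3) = (t - 1)*(t + 4)*(t - 3)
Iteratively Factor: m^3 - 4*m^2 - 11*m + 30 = (m - 5)*(m^2 + m - 6) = (m - 5)*(m - 2)*(m + 3)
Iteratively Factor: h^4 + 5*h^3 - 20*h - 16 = (h - 2)*(h^3 + 7*h^2 + 14*h + 8) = (h - 2)*(h + 2)*(h^2 + 5*h + 4) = (h - 2)*(h + 2)*(h + 4)*(h + 1)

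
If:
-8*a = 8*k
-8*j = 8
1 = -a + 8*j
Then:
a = -9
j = -1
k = 9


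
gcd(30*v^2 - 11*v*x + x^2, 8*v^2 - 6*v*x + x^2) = 1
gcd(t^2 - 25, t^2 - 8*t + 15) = t - 5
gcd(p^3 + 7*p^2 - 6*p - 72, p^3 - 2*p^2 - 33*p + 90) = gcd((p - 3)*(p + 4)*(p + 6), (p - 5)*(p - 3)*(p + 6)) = p^2 + 3*p - 18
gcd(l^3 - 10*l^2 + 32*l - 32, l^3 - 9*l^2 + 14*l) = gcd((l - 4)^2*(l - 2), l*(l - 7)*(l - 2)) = l - 2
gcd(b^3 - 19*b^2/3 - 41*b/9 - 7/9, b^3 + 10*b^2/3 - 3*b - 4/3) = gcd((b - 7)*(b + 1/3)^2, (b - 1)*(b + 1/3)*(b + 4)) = b + 1/3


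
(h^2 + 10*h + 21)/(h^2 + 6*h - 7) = (h + 3)/(h - 1)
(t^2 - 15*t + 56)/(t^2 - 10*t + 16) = (t - 7)/(t - 2)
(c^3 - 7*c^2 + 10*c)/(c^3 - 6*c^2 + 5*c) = (c - 2)/(c - 1)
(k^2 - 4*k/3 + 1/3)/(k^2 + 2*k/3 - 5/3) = (3*k - 1)/(3*k + 5)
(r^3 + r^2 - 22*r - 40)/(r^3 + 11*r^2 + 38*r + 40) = (r - 5)/(r + 5)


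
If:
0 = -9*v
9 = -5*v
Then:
No Solution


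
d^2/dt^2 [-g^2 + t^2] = 2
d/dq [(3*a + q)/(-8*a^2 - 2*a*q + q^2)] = (-8*a^2 - 2*a*q + q^2 + 2*(a - q)*(3*a + q))/(8*a^2 + 2*a*q - q^2)^2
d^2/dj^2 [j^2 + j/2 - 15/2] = 2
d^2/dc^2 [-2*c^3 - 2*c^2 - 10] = -12*c - 4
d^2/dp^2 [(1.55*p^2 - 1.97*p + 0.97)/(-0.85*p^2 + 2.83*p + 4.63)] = (-4.61040000000001*p^3 - 40.8051*p^2 + 60.51762*p - 141.251952)/(0.614125*p^6 - 6.134025*p^5 + 10.38717*p^4 + 44.159603*p^3 - 56.579526*p^2 - 181.999281*p - 99.252847)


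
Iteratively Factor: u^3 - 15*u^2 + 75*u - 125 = (u - 5)*(u^2 - 10*u + 25) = (u - 5)^2*(u - 5)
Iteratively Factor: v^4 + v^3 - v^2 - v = (v + 1)*(v^3 - v) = v*(v + 1)*(v^2 - 1) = v*(v + 1)^2*(v - 1)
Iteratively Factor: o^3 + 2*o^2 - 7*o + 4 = (o + 4)*(o^2 - 2*o + 1) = (o - 1)*(o + 4)*(o - 1)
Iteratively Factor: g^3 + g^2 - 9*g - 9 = (g - 3)*(g^2 + 4*g + 3) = (g - 3)*(g + 3)*(g + 1)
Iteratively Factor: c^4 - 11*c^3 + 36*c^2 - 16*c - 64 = (c - 4)*(c^3 - 7*c^2 + 8*c + 16) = (c - 4)*(c + 1)*(c^2 - 8*c + 16) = (c - 4)^2*(c + 1)*(c - 4)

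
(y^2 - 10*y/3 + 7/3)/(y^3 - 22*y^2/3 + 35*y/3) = (y - 1)/(y*(y - 5))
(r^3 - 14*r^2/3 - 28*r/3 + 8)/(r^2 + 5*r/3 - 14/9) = 3*(r^2 - 4*r - 12)/(3*r + 7)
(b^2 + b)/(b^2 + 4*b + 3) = b/(b + 3)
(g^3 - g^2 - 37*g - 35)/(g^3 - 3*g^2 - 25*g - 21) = (g + 5)/(g + 3)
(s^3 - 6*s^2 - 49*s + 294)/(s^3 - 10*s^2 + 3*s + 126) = (s + 7)/(s + 3)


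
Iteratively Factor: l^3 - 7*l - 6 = (l - 3)*(l^2 + 3*l + 2) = (l - 3)*(l + 1)*(l + 2)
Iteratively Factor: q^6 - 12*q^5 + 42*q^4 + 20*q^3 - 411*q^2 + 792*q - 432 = (q - 3)*(q^5 - 9*q^4 + 15*q^3 + 65*q^2 - 216*q + 144) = (q - 4)*(q - 3)*(q^4 - 5*q^3 - 5*q^2 + 45*q - 36) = (q - 4)*(q - 3)*(q + 3)*(q^3 - 8*q^2 + 19*q - 12) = (q - 4)^2*(q - 3)*(q + 3)*(q^2 - 4*q + 3) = (q - 4)^2*(q - 3)^2*(q + 3)*(q - 1)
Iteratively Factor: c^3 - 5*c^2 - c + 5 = (c - 1)*(c^2 - 4*c - 5) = (c - 5)*(c - 1)*(c + 1)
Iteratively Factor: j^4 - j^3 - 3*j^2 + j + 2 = (j + 1)*(j^3 - 2*j^2 - j + 2) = (j - 1)*(j + 1)*(j^2 - j - 2) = (j - 2)*(j - 1)*(j + 1)*(j + 1)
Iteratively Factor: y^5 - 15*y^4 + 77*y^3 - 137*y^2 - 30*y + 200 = (y - 5)*(y^4 - 10*y^3 + 27*y^2 - 2*y - 40) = (y - 5)^2*(y^3 - 5*y^2 + 2*y + 8) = (y - 5)^2*(y - 2)*(y^2 - 3*y - 4) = (y - 5)^2*(y - 2)*(y + 1)*(y - 4)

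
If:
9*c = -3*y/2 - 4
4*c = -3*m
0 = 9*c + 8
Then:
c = -8/9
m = 32/27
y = 8/3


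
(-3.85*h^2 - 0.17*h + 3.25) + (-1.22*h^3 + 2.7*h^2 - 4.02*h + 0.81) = -1.22*h^3 - 1.15*h^2 - 4.19*h + 4.06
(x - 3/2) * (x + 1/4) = x^2 - 5*x/4 - 3/8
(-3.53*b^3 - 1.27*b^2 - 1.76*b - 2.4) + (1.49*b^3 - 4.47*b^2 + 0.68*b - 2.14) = -2.04*b^3 - 5.74*b^2 - 1.08*b - 4.54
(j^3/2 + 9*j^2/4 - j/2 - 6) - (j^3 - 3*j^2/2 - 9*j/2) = -j^3/2 + 15*j^2/4 + 4*j - 6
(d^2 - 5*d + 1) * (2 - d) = -d^3 + 7*d^2 - 11*d + 2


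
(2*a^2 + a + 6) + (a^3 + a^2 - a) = a^3 + 3*a^2 + 6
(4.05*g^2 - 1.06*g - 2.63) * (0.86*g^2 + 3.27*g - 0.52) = 3.483*g^4 + 12.3319*g^3 - 7.834*g^2 - 8.0489*g + 1.3676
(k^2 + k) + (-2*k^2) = -k^2 + k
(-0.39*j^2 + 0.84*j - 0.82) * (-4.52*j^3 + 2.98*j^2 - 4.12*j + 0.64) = 1.7628*j^5 - 4.959*j^4 + 7.8164*j^3 - 6.154*j^2 + 3.916*j - 0.5248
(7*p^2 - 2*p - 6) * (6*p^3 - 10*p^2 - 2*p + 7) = 42*p^5 - 82*p^4 - 30*p^3 + 113*p^2 - 2*p - 42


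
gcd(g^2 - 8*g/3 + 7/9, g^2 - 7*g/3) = g - 7/3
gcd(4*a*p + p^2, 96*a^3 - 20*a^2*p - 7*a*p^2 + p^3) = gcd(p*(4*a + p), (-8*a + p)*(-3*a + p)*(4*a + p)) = 4*a + p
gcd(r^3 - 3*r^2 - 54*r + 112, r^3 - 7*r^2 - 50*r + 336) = r^2 - r - 56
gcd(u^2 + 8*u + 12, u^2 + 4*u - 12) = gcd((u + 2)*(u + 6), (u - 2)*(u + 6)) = u + 6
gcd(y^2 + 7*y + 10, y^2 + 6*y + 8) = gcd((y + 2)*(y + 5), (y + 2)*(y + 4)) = y + 2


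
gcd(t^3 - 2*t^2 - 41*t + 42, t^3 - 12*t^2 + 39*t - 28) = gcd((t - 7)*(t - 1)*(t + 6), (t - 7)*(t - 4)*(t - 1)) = t^2 - 8*t + 7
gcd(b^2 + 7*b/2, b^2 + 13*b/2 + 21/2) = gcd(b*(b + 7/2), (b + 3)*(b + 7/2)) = b + 7/2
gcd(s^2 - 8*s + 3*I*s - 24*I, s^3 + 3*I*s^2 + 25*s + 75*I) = s + 3*I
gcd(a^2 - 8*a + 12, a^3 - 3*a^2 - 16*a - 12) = a - 6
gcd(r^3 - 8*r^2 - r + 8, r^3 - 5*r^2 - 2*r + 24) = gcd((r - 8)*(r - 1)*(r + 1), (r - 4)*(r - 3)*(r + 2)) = 1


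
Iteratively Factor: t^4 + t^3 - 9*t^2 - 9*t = (t - 3)*(t^3 + 4*t^2 + 3*t) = t*(t - 3)*(t^2 + 4*t + 3) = t*(t - 3)*(t + 1)*(t + 3)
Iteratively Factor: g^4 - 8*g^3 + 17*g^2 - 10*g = (g - 5)*(g^3 - 3*g^2 + 2*g) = g*(g - 5)*(g^2 - 3*g + 2) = g*(g - 5)*(g - 1)*(g - 2)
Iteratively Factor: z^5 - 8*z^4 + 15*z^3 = (z)*(z^4 - 8*z^3 + 15*z^2) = z*(z - 5)*(z^3 - 3*z^2) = z*(z - 5)*(z - 3)*(z^2) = z^2*(z - 5)*(z - 3)*(z)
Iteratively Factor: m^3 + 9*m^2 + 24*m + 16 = (m + 4)*(m^2 + 5*m + 4) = (m + 4)^2*(m + 1)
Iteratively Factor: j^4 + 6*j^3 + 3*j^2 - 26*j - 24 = (j - 2)*(j^3 + 8*j^2 + 19*j + 12) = (j - 2)*(j + 4)*(j^2 + 4*j + 3) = (j - 2)*(j + 3)*(j + 4)*(j + 1)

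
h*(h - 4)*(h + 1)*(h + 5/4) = h^4 - 7*h^3/4 - 31*h^2/4 - 5*h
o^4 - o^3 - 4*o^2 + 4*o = o*(o - 2)*(o - 1)*(o + 2)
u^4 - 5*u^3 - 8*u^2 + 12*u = u*(u - 6)*(u - 1)*(u + 2)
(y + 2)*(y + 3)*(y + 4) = y^3 + 9*y^2 + 26*y + 24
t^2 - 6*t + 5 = (t - 5)*(t - 1)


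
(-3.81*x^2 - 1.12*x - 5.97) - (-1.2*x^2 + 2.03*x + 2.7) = -2.61*x^2 - 3.15*x - 8.67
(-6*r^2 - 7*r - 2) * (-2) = 12*r^2 + 14*r + 4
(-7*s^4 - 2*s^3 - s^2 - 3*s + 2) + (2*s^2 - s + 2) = -7*s^4 - 2*s^3 + s^2 - 4*s + 4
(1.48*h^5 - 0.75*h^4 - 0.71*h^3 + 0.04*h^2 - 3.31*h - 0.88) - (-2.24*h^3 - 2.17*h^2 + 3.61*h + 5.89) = 1.48*h^5 - 0.75*h^4 + 1.53*h^3 + 2.21*h^2 - 6.92*h - 6.77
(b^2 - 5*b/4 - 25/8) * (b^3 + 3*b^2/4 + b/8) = b^5 - b^4/2 - 63*b^3/16 - 5*b^2/2 - 25*b/64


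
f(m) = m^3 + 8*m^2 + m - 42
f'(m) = 3*m^2 + 16*m + 1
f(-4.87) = 27.36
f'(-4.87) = -5.77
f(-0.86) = -37.58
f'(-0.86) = -10.54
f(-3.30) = 5.88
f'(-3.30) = -19.13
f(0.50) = -39.38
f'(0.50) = 9.75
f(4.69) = 241.82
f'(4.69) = 142.03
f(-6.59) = 12.64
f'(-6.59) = 25.84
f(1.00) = -32.00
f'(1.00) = 20.00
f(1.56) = -17.17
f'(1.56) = 33.26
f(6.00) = 468.00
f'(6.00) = 205.00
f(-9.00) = -132.00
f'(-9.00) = 100.00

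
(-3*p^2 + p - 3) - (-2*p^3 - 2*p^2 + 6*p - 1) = 2*p^3 - p^2 - 5*p - 2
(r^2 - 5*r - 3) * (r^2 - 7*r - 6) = r^4 - 12*r^3 + 26*r^2 + 51*r + 18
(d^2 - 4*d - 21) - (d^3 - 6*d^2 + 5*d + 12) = -d^3 + 7*d^2 - 9*d - 33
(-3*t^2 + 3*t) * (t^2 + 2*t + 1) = -3*t^4 - 3*t^3 + 3*t^2 + 3*t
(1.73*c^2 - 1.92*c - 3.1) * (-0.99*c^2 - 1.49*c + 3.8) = -1.7127*c^4 - 0.6769*c^3 + 12.5038*c^2 - 2.677*c - 11.78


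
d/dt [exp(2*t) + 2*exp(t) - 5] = 2*(exp(t) + 1)*exp(t)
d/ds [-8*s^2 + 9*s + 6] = 9 - 16*s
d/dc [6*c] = 6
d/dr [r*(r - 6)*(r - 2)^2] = 4*r^3 - 30*r^2 + 56*r - 24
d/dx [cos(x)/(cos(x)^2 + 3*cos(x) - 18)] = (cos(x)^2 + 18)*sin(x)/((cos(x) - 3)^2*(cos(x) + 6)^2)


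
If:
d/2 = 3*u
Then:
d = 6*u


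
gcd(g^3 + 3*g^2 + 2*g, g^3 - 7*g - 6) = g^2 + 3*g + 2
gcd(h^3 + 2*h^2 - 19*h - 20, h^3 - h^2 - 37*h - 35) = h^2 + 6*h + 5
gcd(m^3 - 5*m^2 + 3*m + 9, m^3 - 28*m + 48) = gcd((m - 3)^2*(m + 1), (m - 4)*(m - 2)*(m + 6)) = 1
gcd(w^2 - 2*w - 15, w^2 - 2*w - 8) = 1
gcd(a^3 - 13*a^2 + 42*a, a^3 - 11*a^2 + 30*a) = a^2 - 6*a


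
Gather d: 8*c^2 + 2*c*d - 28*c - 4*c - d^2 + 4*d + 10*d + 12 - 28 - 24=8*c^2 - 32*c - d^2 + d*(2*c + 14) - 40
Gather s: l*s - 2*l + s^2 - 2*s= -2*l + s^2 + s*(l - 2)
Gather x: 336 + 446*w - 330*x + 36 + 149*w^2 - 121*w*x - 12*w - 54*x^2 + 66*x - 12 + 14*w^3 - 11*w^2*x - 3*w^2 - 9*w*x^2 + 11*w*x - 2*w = 14*w^3 + 146*w^2 + 432*w + x^2*(-9*w - 54) + x*(-11*w^2 - 110*w - 264) + 360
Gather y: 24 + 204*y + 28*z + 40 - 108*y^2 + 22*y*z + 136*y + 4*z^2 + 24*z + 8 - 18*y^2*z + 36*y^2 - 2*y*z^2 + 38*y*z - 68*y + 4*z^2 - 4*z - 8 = y^2*(-18*z - 72) + y*(-2*z^2 + 60*z + 272) + 8*z^2 + 48*z + 64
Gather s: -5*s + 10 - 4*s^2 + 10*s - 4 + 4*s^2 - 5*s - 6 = 0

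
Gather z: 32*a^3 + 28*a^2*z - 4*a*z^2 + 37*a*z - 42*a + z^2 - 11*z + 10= 32*a^3 - 42*a + z^2*(1 - 4*a) + z*(28*a^2 + 37*a - 11) + 10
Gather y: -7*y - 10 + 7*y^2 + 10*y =7*y^2 + 3*y - 10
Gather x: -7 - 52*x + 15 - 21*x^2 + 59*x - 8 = -21*x^2 + 7*x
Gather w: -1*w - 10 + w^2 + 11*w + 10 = w^2 + 10*w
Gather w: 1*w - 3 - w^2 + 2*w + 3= -w^2 + 3*w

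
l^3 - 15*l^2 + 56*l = l*(l - 8)*(l - 7)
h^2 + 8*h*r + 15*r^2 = (h + 3*r)*(h + 5*r)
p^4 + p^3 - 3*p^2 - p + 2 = (p - 1)^2*(p + 1)*(p + 2)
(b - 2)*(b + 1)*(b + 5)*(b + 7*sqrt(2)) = b^4 + 4*b^3 + 7*sqrt(2)*b^3 - 7*b^2 + 28*sqrt(2)*b^2 - 49*sqrt(2)*b - 10*b - 70*sqrt(2)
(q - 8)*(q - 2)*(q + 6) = q^3 - 4*q^2 - 44*q + 96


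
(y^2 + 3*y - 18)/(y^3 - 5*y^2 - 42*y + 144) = 1/(y - 8)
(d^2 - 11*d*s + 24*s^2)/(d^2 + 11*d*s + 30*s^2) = (d^2 - 11*d*s + 24*s^2)/(d^2 + 11*d*s + 30*s^2)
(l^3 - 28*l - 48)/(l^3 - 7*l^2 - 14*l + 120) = (l + 2)/(l - 5)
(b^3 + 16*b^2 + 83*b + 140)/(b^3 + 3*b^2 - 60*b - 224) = (b + 5)/(b - 8)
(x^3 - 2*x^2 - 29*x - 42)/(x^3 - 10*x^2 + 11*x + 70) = (x + 3)/(x - 5)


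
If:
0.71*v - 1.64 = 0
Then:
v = 2.31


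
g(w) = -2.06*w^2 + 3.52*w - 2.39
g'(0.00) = 3.52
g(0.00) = -2.39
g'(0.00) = 3.52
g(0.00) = -2.39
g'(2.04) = -4.88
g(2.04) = -3.78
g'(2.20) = -5.54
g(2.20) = -4.62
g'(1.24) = -1.59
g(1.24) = -1.19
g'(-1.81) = 10.98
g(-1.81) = -15.51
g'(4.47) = -14.90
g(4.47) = -27.82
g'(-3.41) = 17.57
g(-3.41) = -38.35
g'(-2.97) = 15.76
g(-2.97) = -31.02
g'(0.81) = 0.18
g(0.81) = -0.89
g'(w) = 3.52 - 4.12*w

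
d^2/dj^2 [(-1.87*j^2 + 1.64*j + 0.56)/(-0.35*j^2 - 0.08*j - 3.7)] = (-0.50652*j^3 - 14.9415*j^2 + 12.64872*j + 53.614712)/(0.042875*j^6 + 0.0294*j^5 + 1.36647*j^4 + 0.622112*j^3 + 14.44554*j^2 + 3.2856*j + 50.653)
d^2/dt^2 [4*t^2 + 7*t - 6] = 8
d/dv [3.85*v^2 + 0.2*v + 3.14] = 7.7*v + 0.2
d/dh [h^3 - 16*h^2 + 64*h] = 3*h^2 - 32*h + 64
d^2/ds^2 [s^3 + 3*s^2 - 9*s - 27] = 6*s + 6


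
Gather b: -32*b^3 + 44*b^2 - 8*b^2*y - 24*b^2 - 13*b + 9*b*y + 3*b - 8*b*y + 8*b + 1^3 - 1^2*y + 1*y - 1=-32*b^3 + b^2*(20 - 8*y) + b*(y - 2)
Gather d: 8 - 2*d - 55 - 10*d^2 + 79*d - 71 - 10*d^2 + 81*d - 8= -20*d^2 + 158*d - 126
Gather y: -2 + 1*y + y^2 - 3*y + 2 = y^2 - 2*y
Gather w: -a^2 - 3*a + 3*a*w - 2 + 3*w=-a^2 - 3*a + w*(3*a + 3) - 2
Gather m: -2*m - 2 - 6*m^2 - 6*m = -6*m^2 - 8*m - 2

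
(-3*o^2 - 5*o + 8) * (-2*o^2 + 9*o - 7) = 6*o^4 - 17*o^3 - 40*o^2 + 107*o - 56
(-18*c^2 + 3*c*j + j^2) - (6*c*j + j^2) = -18*c^2 - 3*c*j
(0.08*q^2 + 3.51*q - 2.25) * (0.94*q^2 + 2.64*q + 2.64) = 0.0752*q^4 + 3.5106*q^3 + 7.3626*q^2 + 3.3264*q - 5.94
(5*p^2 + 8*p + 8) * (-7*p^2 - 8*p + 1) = -35*p^4 - 96*p^3 - 115*p^2 - 56*p + 8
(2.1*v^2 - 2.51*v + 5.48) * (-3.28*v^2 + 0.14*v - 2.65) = -6.888*v^4 + 8.5268*v^3 - 23.8908*v^2 + 7.4187*v - 14.522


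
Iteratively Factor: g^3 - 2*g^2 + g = (g - 1)*(g^2 - g) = g*(g - 1)*(g - 1)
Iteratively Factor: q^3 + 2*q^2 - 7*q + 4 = (q - 1)*(q^2 + 3*q - 4) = (q - 1)^2*(q + 4)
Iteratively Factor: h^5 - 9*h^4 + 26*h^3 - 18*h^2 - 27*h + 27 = (h - 3)*(h^4 - 6*h^3 + 8*h^2 + 6*h - 9) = (h - 3)^2*(h^3 - 3*h^2 - h + 3) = (h - 3)^3*(h^2 - 1) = (h - 3)^3*(h - 1)*(h + 1)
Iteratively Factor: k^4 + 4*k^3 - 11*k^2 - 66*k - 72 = (k + 3)*(k^3 + k^2 - 14*k - 24) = (k + 3)^2*(k^2 - 2*k - 8) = (k - 4)*(k + 3)^2*(k + 2)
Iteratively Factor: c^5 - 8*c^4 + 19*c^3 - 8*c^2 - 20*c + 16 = (c - 4)*(c^4 - 4*c^3 + 3*c^2 + 4*c - 4) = (c - 4)*(c + 1)*(c^3 - 5*c^2 + 8*c - 4) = (c - 4)*(c - 2)*(c + 1)*(c^2 - 3*c + 2) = (c - 4)*(c - 2)*(c - 1)*(c + 1)*(c - 2)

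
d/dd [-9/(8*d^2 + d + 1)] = 9*(16*d + 1)/(8*d^2 + d + 1)^2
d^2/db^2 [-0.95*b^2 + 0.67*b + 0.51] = -1.90000000000000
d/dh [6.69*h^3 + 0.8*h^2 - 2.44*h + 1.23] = 20.07*h^2 + 1.6*h - 2.44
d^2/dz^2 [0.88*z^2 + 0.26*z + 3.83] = 1.76000000000000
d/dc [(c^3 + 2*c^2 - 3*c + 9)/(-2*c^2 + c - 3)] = c*(-2*c^3 + 2*c^2 - 13*c + 24)/(4*c^4 - 4*c^3 + 13*c^2 - 6*c + 9)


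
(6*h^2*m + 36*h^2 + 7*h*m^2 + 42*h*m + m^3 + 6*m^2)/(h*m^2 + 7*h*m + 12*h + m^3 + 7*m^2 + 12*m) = (6*h*m + 36*h + m^2 + 6*m)/(m^2 + 7*m + 12)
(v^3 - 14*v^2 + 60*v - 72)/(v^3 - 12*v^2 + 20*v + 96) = (v^2 - 8*v + 12)/(v^2 - 6*v - 16)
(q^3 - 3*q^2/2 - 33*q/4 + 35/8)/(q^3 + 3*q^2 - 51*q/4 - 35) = (q - 1/2)/(q + 4)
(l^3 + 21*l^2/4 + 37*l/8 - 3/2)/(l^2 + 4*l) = l + 5/4 - 3/(8*l)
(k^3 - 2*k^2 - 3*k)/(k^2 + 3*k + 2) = k*(k - 3)/(k + 2)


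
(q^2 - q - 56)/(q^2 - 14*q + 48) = (q + 7)/(q - 6)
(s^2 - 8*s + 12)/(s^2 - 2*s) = (s - 6)/s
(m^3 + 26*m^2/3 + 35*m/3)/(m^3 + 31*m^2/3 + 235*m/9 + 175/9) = 3*m/(3*m + 5)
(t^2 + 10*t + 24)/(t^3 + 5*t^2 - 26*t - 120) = 1/(t - 5)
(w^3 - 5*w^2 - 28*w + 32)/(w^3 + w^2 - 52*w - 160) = (w - 1)/(w + 5)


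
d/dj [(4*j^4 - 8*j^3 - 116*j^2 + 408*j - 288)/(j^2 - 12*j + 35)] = 8*(j^5 - 19*j^4 + 94*j^3 + 18*j^2 - 943*j + 1353)/(j^4 - 24*j^3 + 214*j^2 - 840*j + 1225)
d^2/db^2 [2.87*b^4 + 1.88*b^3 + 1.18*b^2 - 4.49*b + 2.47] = 34.44*b^2 + 11.28*b + 2.36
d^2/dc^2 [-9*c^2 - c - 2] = -18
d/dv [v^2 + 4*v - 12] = 2*v + 4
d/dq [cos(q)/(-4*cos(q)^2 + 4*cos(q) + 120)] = (sin(q)^2 - 31)*sin(q)/(4*(sin(q)^2 + cos(q) + 29)^2)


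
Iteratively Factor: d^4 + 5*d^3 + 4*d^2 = (d + 4)*(d^3 + d^2) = (d + 1)*(d + 4)*(d^2) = d*(d + 1)*(d + 4)*(d)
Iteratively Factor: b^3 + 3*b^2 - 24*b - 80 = (b - 5)*(b^2 + 8*b + 16) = (b - 5)*(b + 4)*(b + 4)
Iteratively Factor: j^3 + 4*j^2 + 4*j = (j + 2)*(j^2 + 2*j) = (j + 2)^2*(j)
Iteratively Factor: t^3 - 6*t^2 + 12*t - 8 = (t - 2)*(t^2 - 4*t + 4) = (t - 2)^2*(t - 2)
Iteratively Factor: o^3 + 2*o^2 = (o + 2)*(o^2) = o*(o + 2)*(o)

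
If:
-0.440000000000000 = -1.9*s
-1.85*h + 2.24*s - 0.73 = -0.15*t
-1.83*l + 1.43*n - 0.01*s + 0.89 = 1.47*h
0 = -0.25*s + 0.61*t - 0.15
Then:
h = -0.09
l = 0.781420765027322*n + 0.554607531051894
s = 0.23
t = 0.34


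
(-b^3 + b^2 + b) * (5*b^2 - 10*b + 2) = -5*b^5 + 15*b^4 - 7*b^3 - 8*b^2 + 2*b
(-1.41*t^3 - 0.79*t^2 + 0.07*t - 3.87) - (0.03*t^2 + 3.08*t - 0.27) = -1.41*t^3 - 0.82*t^2 - 3.01*t - 3.6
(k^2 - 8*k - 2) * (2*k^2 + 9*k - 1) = 2*k^4 - 7*k^3 - 77*k^2 - 10*k + 2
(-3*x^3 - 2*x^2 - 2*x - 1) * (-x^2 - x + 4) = 3*x^5 + 5*x^4 - 8*x^3 - 5*x^2 - 7*x - 4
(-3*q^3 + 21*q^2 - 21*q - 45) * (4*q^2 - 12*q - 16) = -12*q^5 + 120*q^4 - 288*q^3 - 264*q^2 + 876*q + 720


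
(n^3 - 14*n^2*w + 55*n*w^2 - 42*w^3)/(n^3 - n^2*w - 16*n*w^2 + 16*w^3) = (-n^2 + 13*n*w - 42*w^2)/(-n^2 + 16*w^2)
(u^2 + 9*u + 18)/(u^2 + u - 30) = (u + 3)/(u - 5)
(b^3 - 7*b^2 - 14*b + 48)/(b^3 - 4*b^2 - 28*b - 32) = (b^2 + b - 6)/(b^2 + 4*b + 4)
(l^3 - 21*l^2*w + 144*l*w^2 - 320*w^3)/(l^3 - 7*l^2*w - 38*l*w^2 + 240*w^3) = (l - 8*w)/(l + 6*w)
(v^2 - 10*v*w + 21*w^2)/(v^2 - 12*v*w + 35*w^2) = (v - 3*w)/(v - 5*w)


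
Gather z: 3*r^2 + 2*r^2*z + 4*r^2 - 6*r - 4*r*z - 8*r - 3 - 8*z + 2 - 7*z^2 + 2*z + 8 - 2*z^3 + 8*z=7*r^2 - 14*r - 2*z^3 - 7*z^2 + z*(2*r^2 - 4*r + 2) + 7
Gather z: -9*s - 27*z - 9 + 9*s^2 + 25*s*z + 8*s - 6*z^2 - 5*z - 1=9*s^2 - s - 6*z^2 + z*(25*s - 32) - 10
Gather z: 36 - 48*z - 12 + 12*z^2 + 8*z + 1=12*z^2 - 40*z + 25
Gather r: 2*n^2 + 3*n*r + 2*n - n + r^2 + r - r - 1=2*n^2 + 3*n*r + n + r^2 - 1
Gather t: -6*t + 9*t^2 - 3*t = 9*t^2 - 9*t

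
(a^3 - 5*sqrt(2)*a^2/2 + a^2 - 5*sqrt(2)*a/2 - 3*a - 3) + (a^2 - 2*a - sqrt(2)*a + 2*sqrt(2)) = a^3 - 5*sqrt(2)*a^2/2 + 2*a^2 - 5*a - 7*sqrt(2)*a/2 - 3 + 2*sqrt(2)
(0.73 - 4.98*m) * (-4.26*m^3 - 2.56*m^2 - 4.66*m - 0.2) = 21.2148*m^4 + 9.639*m^3 + 21.338*m^2 - 2.4058*m - 0.146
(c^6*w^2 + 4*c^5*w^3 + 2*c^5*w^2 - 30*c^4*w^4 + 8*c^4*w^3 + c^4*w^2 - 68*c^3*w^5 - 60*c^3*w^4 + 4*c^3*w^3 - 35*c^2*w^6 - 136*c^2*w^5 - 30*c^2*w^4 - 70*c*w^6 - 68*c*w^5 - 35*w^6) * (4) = 4*c^6*w^2 + 16*c^5*w^3 + 8*c^5*w^2 - 120*c^4*w^4 + 32*c^4*w^3 + 4*c^4*w^2 - 272*c^3*w^5 - 240*c^3*w^4 + 16*c^3*w^3 - 140*c^2*w^6 - 544*c^2*w^5 - 120*c^2*w^4 - 280*c*w^6 - 272*c*w^5 - 140*w^6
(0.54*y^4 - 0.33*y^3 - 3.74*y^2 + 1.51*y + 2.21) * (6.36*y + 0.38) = 3.4344*y^5 - 1.8936*y^4 - 23.9118*y^3 + 8.1824*y^2 + 14.6294*y + 0.8398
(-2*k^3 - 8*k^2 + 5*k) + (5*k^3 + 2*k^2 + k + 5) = 3*k^3 - 6*k^2 + 6*k + 5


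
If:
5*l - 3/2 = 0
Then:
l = 3/10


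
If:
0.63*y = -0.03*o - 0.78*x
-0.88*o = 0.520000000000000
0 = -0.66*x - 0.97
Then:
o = -0.59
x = -1.47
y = 1.85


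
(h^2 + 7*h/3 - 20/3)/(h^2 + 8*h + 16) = (h - 5/3)/(h + 4)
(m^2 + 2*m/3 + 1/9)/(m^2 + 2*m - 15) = (9*m^2 + 6*m + 1)/(9*(m^2 + 2*m - 15))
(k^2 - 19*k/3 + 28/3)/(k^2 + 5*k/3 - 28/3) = (k - 4)/(k + 4)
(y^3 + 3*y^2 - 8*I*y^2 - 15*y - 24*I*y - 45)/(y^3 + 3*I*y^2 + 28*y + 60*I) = (y^2 + 3*y*(1 - I) - 9*I)/(y^2 + 8*I*y - 12)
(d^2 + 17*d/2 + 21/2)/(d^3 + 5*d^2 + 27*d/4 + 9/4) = 2*(d + 7)/(2*d^2 + 7*d + 3)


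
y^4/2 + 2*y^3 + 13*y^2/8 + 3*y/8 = y*(y/2 + 1/4)*(y + 1/2)*(y + 3)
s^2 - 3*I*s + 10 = (s - 5*I)*(s + 2*I)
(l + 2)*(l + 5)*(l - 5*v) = l^3 - 5*l^2*v + 7*l^2 - 35*l*v + 10*l - 50*v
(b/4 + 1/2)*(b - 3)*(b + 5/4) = b^3/4 + b^2/16 - 29*b/16 - 15/8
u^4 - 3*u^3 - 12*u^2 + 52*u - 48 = (u - 3)*(u - 2)^2*(u + 4)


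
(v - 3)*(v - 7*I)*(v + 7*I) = v^3 - 3*v^2 + 49*v - 147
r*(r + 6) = r^2 + 6*r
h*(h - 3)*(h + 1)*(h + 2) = h^4 - 7*h^2 - 6*h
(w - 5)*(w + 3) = w^2 - 2*w - 15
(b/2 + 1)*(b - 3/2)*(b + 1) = b^3/2 + 3*b^2/4 - 5*b/4 - 3/2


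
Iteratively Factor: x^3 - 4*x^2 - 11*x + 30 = (x - 5)*(x^2 + x - 6) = (x - 5)*(x - 2)*(x + 3)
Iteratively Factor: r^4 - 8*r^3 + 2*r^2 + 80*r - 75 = (r - 5)*(r^3 - 3*r^2 - 13*r + 15) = (r - 5)*(r - 1)*(r^2 - 2*r - 15) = (r - 5)^2*(r - 1)*(r + 3)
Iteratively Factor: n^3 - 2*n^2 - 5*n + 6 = (n - 1)*(n^2 - n - 6) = (n - 1)*(n + 2)*(n - 3)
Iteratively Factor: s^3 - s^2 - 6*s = (s + 2)*(s^2 - 3*s) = s*(s + 2)*(s - 3)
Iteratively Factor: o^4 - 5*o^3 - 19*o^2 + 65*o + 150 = (o + 3)*(o^3 - 8*o^2 + 5*o + 50) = (o - 5)*(o + 3)*(o^2 - 3*o - 10) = (o - 5)*(o + 2)*(o + 3)*(o - 5)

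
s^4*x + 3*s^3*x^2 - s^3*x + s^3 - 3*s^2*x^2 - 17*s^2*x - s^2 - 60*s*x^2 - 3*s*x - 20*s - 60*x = (s - 5)*(s + 4)*(s + 3*x)*(s*x + 1)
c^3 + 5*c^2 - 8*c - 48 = (c - 3)*(c + 4)^2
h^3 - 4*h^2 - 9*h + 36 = (h - 4)*(h - 3)*(h + 3)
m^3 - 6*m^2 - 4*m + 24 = (m - 6)*(m - 2)*(m + 2)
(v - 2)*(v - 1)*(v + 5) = v^3 + 2*v^2 - 13*v + 10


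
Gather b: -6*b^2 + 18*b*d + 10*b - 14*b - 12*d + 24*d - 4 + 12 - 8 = -6*b^2 + b*(18*d - 4) + 12*d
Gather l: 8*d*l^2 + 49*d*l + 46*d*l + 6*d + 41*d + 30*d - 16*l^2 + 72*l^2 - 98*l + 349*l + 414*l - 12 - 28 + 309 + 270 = 77*d + l^2*(8*d + 56) + l*(95*d + 665) + 539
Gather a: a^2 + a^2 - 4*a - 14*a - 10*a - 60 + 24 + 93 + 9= 2*a^2 - 28*a + 66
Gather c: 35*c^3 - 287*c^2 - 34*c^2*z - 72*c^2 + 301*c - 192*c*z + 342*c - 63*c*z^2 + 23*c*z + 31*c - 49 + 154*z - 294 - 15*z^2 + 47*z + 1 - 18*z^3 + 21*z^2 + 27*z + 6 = 35*c^3 + c^2*(-34*z - 359) + c*(-63*z^2 - 169*z + 674) - 18*z^3 + 6*z^2 + 228*z - 336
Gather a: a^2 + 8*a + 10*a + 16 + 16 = a^2 + 18*a + 32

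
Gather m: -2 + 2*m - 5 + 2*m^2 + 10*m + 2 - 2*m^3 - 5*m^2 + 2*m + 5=-2*m^3 - 3*m^2 + 14*m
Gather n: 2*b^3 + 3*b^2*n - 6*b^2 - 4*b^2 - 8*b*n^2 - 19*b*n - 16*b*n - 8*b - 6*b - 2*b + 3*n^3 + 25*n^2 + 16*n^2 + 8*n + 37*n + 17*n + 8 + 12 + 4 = 2*b^3 - 10*b^2 - 16*b + 3*n^3 + n^2*(41 - 8*b) + n*(3*b^2 - 35*b + 62) + 24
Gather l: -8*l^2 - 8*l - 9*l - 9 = -8*l^2 - 17*l - 9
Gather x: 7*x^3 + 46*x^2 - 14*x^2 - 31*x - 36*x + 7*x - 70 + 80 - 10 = 7*x^3 + 32*x^2 - 60*x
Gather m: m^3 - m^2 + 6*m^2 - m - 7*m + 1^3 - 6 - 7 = m^3 + 5*m^2 - 8*m - 12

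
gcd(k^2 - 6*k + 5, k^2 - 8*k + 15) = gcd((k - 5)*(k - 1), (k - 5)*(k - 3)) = k - 5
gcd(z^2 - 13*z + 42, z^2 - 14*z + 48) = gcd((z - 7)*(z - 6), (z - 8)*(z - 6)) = z - 6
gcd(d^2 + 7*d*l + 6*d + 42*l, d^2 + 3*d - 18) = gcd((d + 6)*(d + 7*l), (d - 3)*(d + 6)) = d + 6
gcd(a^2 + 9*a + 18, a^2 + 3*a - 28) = 1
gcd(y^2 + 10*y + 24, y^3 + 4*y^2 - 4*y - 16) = y + 4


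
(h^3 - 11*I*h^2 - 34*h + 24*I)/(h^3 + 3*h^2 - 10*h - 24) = (h^3 - 11*I*h^2 - 34*h + 24*I)/(h^3 + 3*h^2 - 10*h - 24)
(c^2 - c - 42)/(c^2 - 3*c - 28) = (c + 6)/(c + 4)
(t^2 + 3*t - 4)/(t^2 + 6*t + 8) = (t - 1)/(t + 2)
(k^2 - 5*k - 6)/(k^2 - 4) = (k^2 - 5*k - 6)/(k^2 - 4)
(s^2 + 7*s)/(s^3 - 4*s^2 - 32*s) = (s + 7)/(s^2 - 4*s - 32)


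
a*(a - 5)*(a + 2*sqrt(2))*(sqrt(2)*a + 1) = sqrt(2)*a^4 - 5*sqrt(2)*a^3 + 5*a^3 - 25*a^2 + 2*sqrt(2)*a^2 - 10*sqrt(2)*a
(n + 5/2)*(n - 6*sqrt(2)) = n^2 - 6*sqrt(2)*n + 5*n/2 - 15*sqrt(2)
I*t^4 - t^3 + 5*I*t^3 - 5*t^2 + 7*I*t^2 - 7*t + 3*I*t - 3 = (t + 1)*(t + 3)*(t + I)*(I*t + I)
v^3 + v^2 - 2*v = v*(v - 1)*(v + 2)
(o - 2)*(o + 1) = o^2 - o - 2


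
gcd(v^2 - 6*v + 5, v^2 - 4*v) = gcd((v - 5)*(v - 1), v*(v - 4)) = 1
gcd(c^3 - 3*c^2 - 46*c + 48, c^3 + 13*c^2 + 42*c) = c + 6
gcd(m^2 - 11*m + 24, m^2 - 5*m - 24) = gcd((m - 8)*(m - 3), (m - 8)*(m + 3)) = m - 8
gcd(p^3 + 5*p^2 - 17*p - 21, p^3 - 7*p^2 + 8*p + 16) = p + 1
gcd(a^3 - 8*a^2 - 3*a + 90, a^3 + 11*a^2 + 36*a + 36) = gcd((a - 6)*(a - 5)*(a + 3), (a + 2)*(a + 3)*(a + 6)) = a + 3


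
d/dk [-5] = 0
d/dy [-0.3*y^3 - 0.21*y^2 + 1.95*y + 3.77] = -0.9*y^2 - 0.42*y + 1.95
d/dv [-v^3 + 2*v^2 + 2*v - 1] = -3*v^2 + 4*v + 2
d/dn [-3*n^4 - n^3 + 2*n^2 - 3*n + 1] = -12*n^3 - 3*n^2 + 4*n - 3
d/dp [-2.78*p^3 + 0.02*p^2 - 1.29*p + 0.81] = -8.34*p^2 + 0.04*p - 1.29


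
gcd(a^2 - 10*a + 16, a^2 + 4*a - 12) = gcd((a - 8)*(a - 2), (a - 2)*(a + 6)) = a - 2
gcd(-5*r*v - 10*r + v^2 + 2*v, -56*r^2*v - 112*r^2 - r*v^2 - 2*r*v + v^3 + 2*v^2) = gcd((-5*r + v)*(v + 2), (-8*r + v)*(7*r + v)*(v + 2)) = v + 2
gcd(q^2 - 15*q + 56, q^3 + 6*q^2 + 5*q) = 1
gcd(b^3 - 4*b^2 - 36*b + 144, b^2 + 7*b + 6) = b + 6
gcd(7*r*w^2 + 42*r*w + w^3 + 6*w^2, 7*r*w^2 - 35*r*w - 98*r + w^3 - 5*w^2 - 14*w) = 7*r + w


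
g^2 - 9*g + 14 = (g - 7)*(g - 2)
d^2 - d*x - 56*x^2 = (d - 8*x)*(d + 7*x)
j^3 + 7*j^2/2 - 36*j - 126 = (j - 6)*(j + 7/2)*(j + 6)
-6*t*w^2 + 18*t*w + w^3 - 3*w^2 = w*(-6*t + w)*(w - 3)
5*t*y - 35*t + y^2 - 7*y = (5*t + y)*(y - 7)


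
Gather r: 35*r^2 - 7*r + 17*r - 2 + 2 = 35*r^2 + 10*r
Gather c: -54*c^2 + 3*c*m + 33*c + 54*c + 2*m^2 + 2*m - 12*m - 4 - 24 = -54*c^2 + c*(3*m + 87) + 2*m^2 - 10*m - 28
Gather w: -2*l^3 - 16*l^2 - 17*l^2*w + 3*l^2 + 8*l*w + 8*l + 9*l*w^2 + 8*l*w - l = -2*l^3 - 13*l^2 + 9*l*w^2 + 7*l + w*(-17*l^2 + 16*l)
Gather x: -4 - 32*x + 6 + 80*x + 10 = 48*x + 12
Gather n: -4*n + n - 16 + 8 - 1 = -3*n - 9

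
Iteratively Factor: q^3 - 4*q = (q + 2)*(q^2 - 2*q) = (q - 2)*(q + 2)*(q)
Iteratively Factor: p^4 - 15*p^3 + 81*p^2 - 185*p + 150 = (p - 5)*(p^3 - 10*p^2 + 31*p - 30) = (p - 5)*(p - 3)*(p^2 - 7*p + 10) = (p - 5)*(p - 3)*(p - 2)*(p - 5)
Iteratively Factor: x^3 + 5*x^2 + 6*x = (x + 3)*(x^2 + 2*x) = (x + 2)*(x + 3)*(x)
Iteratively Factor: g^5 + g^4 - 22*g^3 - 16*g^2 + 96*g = (g + 4)*(g^4 - 3*g^3 - 10*g^2 + 24*g) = (g - 4)*(g + 4)*(g^3 + g^2 - 6*g) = g*(g - 4)*(g + 4)*(g^2 + g - 6) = g*(g - 4)*(g + 3)*(g + 4)*(g - 2)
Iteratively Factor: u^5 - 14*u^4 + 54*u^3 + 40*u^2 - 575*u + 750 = (u - 5)*(u^4 - 9*u^3 + 9*u^2 + 85*u - 150) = (u - 5)^2*(u^3 - 4*u^2 - 11*u + 30) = (u - 5)^2*(u + 3)*(u^2 - 7*u + 10) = (u - 5)^2*(u - 2)*(u + 3)*(u - 5)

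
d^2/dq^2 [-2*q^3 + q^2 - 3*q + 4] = 2 - 12*q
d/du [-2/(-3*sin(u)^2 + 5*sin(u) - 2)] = 2*(5 - 6*sin(u))*cos(u)/(3*sin(u)^2 - 5*sin(u) + 2)^2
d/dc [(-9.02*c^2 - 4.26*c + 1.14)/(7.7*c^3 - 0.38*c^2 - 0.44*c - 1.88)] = (69.454*c^4 + 65.604*c^3 - 23.984*c^2 + 34.7816*c + 8.5104)/(59.29*c^6 - 5.852*c^5 - 6.6316*c^4 - 28.6176*c^3 + 1.6224*c^2 + 1.6544*c + 3.5344)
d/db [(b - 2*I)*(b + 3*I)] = 2*b + I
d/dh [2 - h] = -1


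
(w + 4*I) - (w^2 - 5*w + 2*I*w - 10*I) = -w^2 + 6*w - 2*I*w + 14*I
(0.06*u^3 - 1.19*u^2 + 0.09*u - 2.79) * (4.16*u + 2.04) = 0.2496*u^4 - 4.828*u^3 - 2.0532*u^2 - 11.4228*u - 5.6916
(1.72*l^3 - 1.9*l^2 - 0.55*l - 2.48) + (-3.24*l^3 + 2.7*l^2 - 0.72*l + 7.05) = -1.52*l^3 + 0.8*l^2 - 1.27*l + 4.57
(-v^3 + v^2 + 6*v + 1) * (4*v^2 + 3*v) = -4*v^5 + v^4 + 27*v^3 + 22*v^2 + 3*v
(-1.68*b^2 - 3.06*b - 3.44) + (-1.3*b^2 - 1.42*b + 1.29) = -2.98*b^2 - 4.48*b - 2.15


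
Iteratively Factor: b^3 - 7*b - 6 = (b + 1)*(b^2 - b - 6) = (b - 3)*(b + 1)*(b + 2)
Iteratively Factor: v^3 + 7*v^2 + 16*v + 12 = (v + 2)*(v^2 + 5*v + 6) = (v + 2)*(v + 3)*(v + 2)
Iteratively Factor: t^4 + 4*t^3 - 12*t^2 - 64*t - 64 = (t + 2)*(t^3 + 2*t^2 - 16*t - 32) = (t + 2)^2*(t^2 - 16) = (t - 4)*(t + 2)^2*(t + 4)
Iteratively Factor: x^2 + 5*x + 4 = (x + 1)*(x + 4)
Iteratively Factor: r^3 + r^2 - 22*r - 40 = (r + 4)*(r^2 - 3*r - 10) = (r - 5)*(r + 4)*(r + 2)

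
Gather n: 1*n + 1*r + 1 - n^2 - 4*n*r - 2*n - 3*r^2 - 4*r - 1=-n^2 + n*(-4*r - 1) - 3*r^2 - 3*r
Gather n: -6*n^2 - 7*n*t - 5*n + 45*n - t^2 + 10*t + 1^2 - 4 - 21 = -6*n^2 + n*(40 - 7*t) - t^2 + 10*t - 24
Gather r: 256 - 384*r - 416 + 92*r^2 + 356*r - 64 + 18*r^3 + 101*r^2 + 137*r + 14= 18*r^3 + 193*r^2 + 109*r - 210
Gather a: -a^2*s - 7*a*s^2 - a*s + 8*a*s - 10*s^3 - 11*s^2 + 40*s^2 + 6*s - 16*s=-a^2*s + a*(-7*s^2 + 7*s) - 10*s^3 + 29*s^2 - 10*s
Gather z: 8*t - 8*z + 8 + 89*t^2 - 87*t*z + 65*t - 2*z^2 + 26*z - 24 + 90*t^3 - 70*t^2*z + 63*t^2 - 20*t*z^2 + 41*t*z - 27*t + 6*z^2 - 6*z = 90*t^3 + 152*t^2 + 46*t + z^2*(4 - 20*t) + z*(-70*t^2 - 46*t + 12) - 16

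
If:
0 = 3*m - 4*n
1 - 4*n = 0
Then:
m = 1/3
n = 1/4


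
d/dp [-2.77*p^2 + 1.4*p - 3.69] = 1.4 - 5.54*p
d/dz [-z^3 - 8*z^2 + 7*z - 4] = -3*z^2 - 16*z + 7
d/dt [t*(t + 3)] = 2*t + 3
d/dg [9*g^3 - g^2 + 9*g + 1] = 27*g^2 - 2*g + 9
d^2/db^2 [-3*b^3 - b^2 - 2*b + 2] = -18*b - 2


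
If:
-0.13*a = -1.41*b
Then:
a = 10.8461538461538*b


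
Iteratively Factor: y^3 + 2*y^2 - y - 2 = (y - 1)*(y^2 + 3*y + 2) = (y - 1)*(y + 1)*(y + 2)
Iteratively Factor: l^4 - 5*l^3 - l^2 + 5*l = (l - 1)*(l^3 - 4*l^2 - 5*l) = (l - 1)*(l + 1)*(l^2 - 5*l) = l*(l - 1)*(l + 1)*(l - 5)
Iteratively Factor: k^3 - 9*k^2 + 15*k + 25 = (k + 1)*(k^2 - 10*k + 25) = (k - 5)*(k + 1)*(k - 5)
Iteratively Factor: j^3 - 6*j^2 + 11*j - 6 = (j - 3)*(j^2 - 3*j + 2) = (j - 3)*(j - 2)*(j - 1)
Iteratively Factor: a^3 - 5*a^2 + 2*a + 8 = (a - 2)*(a^2 - 3*a - 4) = (a - 4)*(a - 2)*(a + 1)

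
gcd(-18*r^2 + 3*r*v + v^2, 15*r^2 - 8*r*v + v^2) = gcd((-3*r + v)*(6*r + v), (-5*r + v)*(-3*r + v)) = 3*r - v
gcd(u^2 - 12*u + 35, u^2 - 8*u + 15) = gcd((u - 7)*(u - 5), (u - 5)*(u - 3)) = u - 5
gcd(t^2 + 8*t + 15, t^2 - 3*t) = 1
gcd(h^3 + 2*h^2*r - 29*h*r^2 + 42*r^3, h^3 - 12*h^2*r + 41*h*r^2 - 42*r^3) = h^2 - 5*h*r + 6*r^2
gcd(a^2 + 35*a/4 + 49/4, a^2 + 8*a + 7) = a + 7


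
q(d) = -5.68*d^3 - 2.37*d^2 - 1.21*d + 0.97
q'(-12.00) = -2398.09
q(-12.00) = 9489.25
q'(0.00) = -1.21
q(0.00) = 0.97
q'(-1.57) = -35.77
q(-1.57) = 19.01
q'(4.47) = -362.87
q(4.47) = -559.10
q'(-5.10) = -420.25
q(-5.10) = 698.95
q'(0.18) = -2.62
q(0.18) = 0.64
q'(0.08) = -1.70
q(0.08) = 0.86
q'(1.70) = -58.51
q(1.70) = -35.84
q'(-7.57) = -941.80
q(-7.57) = 2338.29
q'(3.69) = -250.72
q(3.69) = -321.15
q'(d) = -17.04*d^2 - 4.74*d - 1.21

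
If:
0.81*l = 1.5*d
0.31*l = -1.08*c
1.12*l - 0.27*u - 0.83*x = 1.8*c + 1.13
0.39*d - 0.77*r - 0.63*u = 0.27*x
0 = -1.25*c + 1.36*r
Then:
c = -0.140491755641202*x - 0.222257957424381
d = 0.264305780290158*x + 0.41813174441903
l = 0.489455148685477*x + 0.774318045220425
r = -0.129128451876105*x - 0.204281210867998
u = 0.508520496336158 - 0.107129901178155*x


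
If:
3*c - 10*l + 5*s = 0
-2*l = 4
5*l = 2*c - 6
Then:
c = -2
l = -2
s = -14/5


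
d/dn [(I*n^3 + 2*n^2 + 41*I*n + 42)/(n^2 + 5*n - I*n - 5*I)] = (I*n^2 + 10*I*n + 5 - 42*I)/(n^2 + 10*n + 25)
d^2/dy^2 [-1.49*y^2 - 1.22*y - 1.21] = -2.98000000000000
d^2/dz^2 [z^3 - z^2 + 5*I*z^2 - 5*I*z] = 6*z - 2 + 10*I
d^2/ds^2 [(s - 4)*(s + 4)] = 2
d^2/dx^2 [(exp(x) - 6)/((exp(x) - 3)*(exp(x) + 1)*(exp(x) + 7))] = (4*exp(6*x) - 39*exp(5*x) - 237*exp(4*x) - 38*exp(3*x) + 1026*exp(2*x) - 4611*exp(x) + 2583)*exp(x)/(exp(9*x) + 15*exp(8*x) + 24*exp(7*x) - 448*exp(6*x) - 1038*exp(5*x) + 4902*exp(4*x) + 7120*exp(3*x) - 11592*exp(2*x) - 22491*exp(x) - 9261)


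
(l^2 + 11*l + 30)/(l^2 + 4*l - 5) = (l + 6)/(l - 1)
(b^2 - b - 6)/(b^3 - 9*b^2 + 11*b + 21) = (b + 2)/(b^2 - 6*b - 7)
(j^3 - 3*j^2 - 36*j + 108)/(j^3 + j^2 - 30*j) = (j^2 - 9*j + 18)/(j*(j - 5))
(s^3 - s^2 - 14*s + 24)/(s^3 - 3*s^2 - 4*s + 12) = (s + 4)/(s + 2)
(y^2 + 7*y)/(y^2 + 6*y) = (y + 7)/(y + 6)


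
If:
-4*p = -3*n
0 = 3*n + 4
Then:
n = -4/3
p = -1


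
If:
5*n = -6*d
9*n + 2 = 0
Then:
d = 5/27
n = -2/9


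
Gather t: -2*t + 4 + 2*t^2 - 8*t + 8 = 2*t^2 - 10*t + 12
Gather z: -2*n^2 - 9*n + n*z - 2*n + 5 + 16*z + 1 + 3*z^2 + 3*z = -2*n^2 - 11*n + 3*z^2 + z*(n + 19) + 6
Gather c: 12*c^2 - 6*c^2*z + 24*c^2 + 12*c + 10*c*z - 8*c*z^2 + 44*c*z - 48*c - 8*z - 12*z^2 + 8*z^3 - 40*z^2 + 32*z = c^2*(36 - 6*z) + c*(-8*z^2 + 54*z - 36) + 8*z^3 - 52*z^2 + 24*z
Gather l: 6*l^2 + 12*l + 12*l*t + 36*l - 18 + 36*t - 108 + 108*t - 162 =6*l^2 + l*(12*t + 48) + 144*t - 288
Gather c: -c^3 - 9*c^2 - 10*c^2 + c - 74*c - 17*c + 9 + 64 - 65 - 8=-c^3 - 19*c^2 - 90*c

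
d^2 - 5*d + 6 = (d - 3)*(d - 2)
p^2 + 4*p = p*(p + 4)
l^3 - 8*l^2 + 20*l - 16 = (l - 4)*(l - 2)^2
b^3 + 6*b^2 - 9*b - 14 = (b - 2)*(b + 1)*(b + 7)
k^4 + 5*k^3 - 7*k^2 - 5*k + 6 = (k - 1)^2*(k + 1)*(k + 6)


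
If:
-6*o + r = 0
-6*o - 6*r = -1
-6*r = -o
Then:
No Solution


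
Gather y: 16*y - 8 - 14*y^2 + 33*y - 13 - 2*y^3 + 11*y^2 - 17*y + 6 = -2*y^3 - 3*y^2 + 32*y - 15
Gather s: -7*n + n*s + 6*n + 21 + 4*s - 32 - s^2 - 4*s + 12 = n*s - n - s^2 + 1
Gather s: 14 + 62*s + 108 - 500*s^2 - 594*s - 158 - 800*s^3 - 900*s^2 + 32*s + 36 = -800*s^3 - 1400*s^2 - 500*s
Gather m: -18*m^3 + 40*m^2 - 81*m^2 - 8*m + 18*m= -18*m^3 - 41*m^2 + 10*m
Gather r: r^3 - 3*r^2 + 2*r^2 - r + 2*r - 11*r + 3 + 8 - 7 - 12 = r^3 - r^2 - 10*r - 8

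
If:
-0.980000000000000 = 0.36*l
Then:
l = -2.72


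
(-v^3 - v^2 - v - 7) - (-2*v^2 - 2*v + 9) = -v^3 + v^2 + v - 16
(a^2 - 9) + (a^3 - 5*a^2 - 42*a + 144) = a^3 - 4*a^2 - 42*a + 135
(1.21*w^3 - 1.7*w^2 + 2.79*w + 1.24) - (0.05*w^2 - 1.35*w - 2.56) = 1.21*w^3 - 1.75*w^2 + 4.14*w + 3.8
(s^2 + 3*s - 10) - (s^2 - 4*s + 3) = 7*s - 13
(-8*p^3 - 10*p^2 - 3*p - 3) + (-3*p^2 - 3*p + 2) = -8*p^3 - 13*p^2 - 6*p - 1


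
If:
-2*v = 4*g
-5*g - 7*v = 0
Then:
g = 0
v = 0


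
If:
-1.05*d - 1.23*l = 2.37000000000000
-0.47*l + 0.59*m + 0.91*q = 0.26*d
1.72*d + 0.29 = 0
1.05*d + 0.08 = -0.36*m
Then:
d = -0.17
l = -1.78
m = 0.27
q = -1.14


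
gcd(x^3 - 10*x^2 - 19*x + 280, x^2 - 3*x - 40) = x^2 - 3*x - 40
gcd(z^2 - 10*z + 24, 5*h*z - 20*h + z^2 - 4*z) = z - 4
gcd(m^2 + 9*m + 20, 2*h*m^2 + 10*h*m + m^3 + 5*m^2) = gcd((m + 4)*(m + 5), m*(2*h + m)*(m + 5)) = m + 5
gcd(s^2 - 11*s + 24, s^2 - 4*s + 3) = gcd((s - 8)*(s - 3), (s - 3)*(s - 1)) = s - 3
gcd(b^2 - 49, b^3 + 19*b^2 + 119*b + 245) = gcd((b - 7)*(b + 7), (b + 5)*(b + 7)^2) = b + 7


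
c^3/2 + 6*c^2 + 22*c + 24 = (c/2 + 1)*(c + 4)*(c + 6)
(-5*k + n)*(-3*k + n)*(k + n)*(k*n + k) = 15*k^4*n + 15*k^4 + 7*k^3*n^2 + 7*k^3*n - 7*k^2*n^3 - 7*k^2*n^2 + k*n^4 + k*n^3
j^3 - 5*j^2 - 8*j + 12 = (j - 6)*(j - 1)*(j + 2)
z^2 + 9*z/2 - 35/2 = (z - 5/2)*(z + 7)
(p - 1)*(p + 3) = p^2 + 2*p - 3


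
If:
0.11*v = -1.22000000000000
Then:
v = -11.09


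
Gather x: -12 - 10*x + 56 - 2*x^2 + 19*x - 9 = -2*x^2 + 9*x + 35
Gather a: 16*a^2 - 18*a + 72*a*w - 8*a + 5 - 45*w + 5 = 16*a^2 + a*(72*w - 26) - 45*w + 10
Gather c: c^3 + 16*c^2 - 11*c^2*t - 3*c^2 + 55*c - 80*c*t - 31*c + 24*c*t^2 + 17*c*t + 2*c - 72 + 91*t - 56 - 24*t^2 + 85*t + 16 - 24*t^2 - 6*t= c^3 + c^2*(13 - 11*t) + c*(24*t^2 - 63*t + 26) - 48*t^2 + 170*t - 112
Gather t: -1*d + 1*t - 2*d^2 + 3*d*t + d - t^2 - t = -2*d^2 + 3*d*t - t^2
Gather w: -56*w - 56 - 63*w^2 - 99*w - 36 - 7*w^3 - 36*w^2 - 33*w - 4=-7*w^3 - 99*w^2 - 188*w - 96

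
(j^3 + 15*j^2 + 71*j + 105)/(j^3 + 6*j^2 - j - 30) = (j + 7)/(j - 2)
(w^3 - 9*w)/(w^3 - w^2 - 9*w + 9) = w/(w - 1)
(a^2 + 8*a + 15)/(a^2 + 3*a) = (a + 5)/a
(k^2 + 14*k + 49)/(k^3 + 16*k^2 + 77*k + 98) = 1/(k + 2)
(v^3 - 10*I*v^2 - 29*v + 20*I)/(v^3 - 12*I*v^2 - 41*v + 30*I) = (v - 4*I)/(v - 6*I)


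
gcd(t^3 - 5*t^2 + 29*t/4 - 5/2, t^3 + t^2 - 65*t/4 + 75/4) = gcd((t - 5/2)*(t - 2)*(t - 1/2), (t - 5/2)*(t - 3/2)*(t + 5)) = t - 5/2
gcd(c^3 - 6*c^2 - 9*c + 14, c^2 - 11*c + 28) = c - 7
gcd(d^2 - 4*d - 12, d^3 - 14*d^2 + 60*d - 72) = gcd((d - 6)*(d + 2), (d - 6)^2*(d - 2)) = d - 6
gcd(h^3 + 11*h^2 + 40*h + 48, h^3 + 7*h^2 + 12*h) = h^2 + 7*h + 12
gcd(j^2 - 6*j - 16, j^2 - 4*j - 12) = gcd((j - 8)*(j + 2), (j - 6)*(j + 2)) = j + 2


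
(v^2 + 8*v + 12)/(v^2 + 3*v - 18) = (v + 2)/(v - 3)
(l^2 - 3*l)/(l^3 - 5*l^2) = (l - 3)/(l*(l - 5))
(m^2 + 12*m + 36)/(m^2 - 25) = (m^2 + 12*m + 36)/(m^2 - 25)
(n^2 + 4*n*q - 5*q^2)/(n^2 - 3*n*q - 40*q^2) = (-n + q)/(-n + 8*q)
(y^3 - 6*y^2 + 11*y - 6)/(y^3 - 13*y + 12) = (y - 2)/(y + 4)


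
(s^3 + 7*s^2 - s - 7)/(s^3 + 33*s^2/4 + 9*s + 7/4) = 4*(s - 1)/(4*s + 1)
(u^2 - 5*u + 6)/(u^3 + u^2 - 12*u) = (u - 2)/(u*(u + 4))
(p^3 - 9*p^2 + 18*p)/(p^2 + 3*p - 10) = p*(p^2 - 9*p + 18)/(p^2 + 3*p - 10)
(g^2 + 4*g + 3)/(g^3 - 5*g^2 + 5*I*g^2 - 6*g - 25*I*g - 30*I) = (g + 3)/(g^2 + g*(-6 + 5*I) - 30*I)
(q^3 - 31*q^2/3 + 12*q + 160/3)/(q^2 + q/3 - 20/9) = 3*(q^2 - 12*q + 32)/(3*q - 4)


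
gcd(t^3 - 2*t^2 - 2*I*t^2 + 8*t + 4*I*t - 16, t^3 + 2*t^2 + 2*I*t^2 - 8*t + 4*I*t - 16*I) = t^2 + t*(-2 + 2*I) - 4*I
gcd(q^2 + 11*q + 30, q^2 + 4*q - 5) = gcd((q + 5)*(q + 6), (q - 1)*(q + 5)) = q + 5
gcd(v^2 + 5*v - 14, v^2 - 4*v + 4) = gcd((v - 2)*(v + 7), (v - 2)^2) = v - 2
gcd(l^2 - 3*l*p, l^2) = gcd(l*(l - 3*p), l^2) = l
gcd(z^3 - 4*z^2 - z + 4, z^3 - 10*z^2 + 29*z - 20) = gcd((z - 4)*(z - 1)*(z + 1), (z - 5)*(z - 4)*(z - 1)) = z^2 - 5*z + 4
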